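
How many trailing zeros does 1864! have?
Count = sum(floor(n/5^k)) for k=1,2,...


floor(1864/5) = 372
floor(1864/25) = 74
floor(1864/125) = 14
floor(1864/625) = 2
Total = 462

462 trailing zeros


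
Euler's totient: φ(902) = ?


902 = 2 × 11 × 41
Prime factors: 2, 11, 41
φ(902) = 902 × (1-1/2) × (1-1/11) × (1-1/41)
= 902 × 1/2 × 10/11 × 40/41 = 400

φ(902) = 400


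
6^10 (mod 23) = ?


6^1 mod 23 = 6
6^2 mod 23 = 13
6^3 mod 23 = 9
6^4 mod 23 = 8
6^5 mod 23 = 2
6^6 mod 23 = 12
6^7 mod 23 = 3
6^8 mod 23 = 18
6^9 mod 23 = 16
6^10 mod 23 = 4


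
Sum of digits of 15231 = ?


1 + 5 + 2 + 3 + 1 = 12


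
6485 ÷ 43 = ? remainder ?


6485 = 43 * 150 + 35
Check: 6450 + 35 = 6485

q = 150, r = 35


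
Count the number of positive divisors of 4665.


4665 = 3^1 × 5^1 × 311^1
d(4665) = (1+1) × (1+1) × (1+1) = 8

8 divisors


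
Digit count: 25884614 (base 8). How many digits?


25884614 in base 8 = 142573706
Number of digits = 9

9 digits (base 8)


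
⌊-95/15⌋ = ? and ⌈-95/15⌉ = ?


-95/15 = -6.3333
floor = -7
ceil = -6

floor = -7, ceil = -6


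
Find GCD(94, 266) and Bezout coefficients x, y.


Tabular extended Euclidean (each row: r = 94*s + 266*t):
r=94, s=1, t=0
r=266, s=0, t=1
q=0: r=94, s=1, t=0   [94*(1) + 266*(0) = 94]
q=2: r=78, s=-2, t=1   [94*(-2) + 266*(1) = 78]
q=1: r=16, s=3, t=-1   [94*(3) + 266*(-1) = 16]
q=4: r=14, s=-14, t=5   [94*(-14) + 266*(5) = 14]
q=1: r=2, s=17, t=-6   [94*(17) + 266*(-6) = 2]
q=7: r=0, s=-133, t=47   [94*(-133) + 266*(47) = 0]
GCD = 2; from the row with r=2: x=17, y=-6
Check: 94*(17) + 266*(-6) = 1598 - 1596 = 2

GCD = 2, x = 17, y = -6


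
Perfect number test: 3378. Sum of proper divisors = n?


Proper divisors of 3378: 1, 2, 3, 6, 563, 1126, 1689
Sum = 1 + 2 + 3 + 6 + 563 + 1126 + 1689 = 3390

No, 3378 is not perfect (3390 ≠ 3378)


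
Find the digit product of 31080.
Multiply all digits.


3 × 1 × 0 × 8 × 0 = 0


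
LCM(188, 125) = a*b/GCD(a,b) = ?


GCD(188, 125) = 1
LCM = 188*125/1 = 23500/1 = 23500

LCM = 23500


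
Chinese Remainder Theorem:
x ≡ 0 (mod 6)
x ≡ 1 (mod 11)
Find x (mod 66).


M = 6*11 = 66
M1 = M/6 = 11, M2 = M/11 = 6
M1^(-1) mod 6 = 5, M2^(-1) mod 11 = 2
x = 0*11*5 + 1*6*2 = 12
12 mod 66 = 12
Check: 12 mod 6 = 0 ✓, 12 mod 11 = 1 ✓

x ≡ 12 (mod 66)


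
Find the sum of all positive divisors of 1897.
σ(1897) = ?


Divisors of 1897: 1, 7, 271, 1897
Sum = 1 + 7 + 271 + 1897 = 2176

σ(1897) = 2176


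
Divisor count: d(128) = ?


128 = 2^7
d(128) = (7+1) = 8

8 divisors


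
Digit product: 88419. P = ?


8 × 8 × 4 × 1 × 9 = 2304


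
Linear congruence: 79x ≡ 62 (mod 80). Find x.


GCD(79, 80) = 1, unique solution
a^(-1) mod 80 = 79
x = 79 * 62 mod 80 = 18

x ≡ 18 (mod 80)


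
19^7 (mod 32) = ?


19^1 mod 32 = 19
19^2 mod 32 = 9
19^3 mod 32 = 11
19^4 mod 32 = 17
19^5 mod 32 = 3
19^6 mod 32 = 25
19^7 mod 32 = 27


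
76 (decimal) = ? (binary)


76 (base 10) = 76 (decimal)
76 (decimal) = 1001100 (base 2)


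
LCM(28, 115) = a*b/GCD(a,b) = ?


GCD(28, 115) = 1
LCM = 28*115/1 = 3220/1 = 3220

LCM = 3220


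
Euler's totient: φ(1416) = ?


1416 = 2^3 × 3 × 59
Prime factors: 2, 3, 59
φ(1416) = 1416 × (1-1/2) × (1-1/3) × (1-1/59)
= 1416 × 1/2 × 2/3 × 58/59 = 464

φ(1416) = 464


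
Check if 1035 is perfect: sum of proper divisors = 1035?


Proper divisors of 1035: 1, 3, 5, 9, 15, 23, 45, 69, 115, 207, 345
Sum = 1 + 3 + 5 + 9 + 15 + 23 + 45 + 69 + 115 + 207 + 345 = 837

No, 1035 is not perfect (837 ≠ 1035)


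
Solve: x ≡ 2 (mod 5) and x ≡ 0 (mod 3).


M = 5*3 = 15
M1 = M/5 = 3, M2 = M/3 = 5
M1^(-1) mod 5 = 2, M2^(-1) mod 3 = 2
x = 2*3*2 + 0*5*2 = 12
12 mod 15 = 12
Check: 12 mod 5 = 2 ✓, 12 mod 3 = 0 ✓

x ≡ 12 (mod 15)


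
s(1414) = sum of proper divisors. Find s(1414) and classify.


Proper divisors: 1, 2, 7, 14, 101, 202, 707
Sum = 1 + 2 + 7 + 14 + 101 + 202 + 707 = 1034
1034 < 1414 → deficient

s(1414) = 1034 (deficient)


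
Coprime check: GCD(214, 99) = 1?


Euclidean algorithm:
214 = 2 * 99 + 16
99 = 6 * 16 + 3
16 = 5 * 3 + 1
3 = 3 * 1 + 0
GCD(214, 99) = 1

Yes, coprime (GCD = 1)


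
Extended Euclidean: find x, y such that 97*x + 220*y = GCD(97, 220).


Tabular extended Euclidean (each row: r = 97*s + 220*t):
r=97, s=1, t=0
r=220, s=0, t=1
q=0: r=97, s=1, t=0   [97*(1) + 220*(0) = 97]
q=2: r=26, s=-2, t=1   [97*(-2) + 220*(1) = 26]
q=3: r=19, s=7, t=-3   [97*(7) + 220*(-3) = 19]
q=1: r=7, s=-9, t=4   [97*(-9) + 220*(4) = 7]
q=2: r=5, s=25, t=-11   [97*(25) + 220*(-11) = 5]
q=1: r=2, s=-34, t=15   [97*(-34) + 220*(15) = 2]
q=2: r=1, s=93, t=-41   [97*(93) + 220*(-41) = 1]
q=2: r=0, s=-220, t=97   [97*(-220) + 220*(97) = 0]
GCD = 1; from the row with r=1: x=93, y=-41
Check: 97*(93) + 220*(-41) = 9021 - 9020 = 1

GCD = 1, x = 93, y = -41


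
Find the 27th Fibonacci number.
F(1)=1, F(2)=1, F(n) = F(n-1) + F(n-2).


Sequence: 1, 1, 2, 3, 5, 8, 13, 21, 34, 55, 89, 144, 233, 377, 610, 987, 1597, 2584, 4181, 6765, 10946, 17711, 28657, 46368, 75025, 121393, 196418
F(27) = 196418


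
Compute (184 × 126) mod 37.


184 × 126 = 23184
23184 mod 37 = 22


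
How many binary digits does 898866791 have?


898866791 in base 2 = 110101100100111001111001100111
Number of digits = 30

30 digits (base 2)


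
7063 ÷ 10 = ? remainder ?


7063 = 10 * 706 + 3
Check: 7060 + 3 = 7063

q = 706, r = 3


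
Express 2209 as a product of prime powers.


2209 / 47 = 47
47 / 47 = 1
2209 = 47^2


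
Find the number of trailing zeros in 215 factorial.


floor(215/5) = 43
floor(215/25) = 8
floor(215/125) = 1
Total = 52

52 trailing zeros


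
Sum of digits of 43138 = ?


4 + 3 + 1 + 3 + 8 = 19


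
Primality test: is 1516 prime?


1516 / 2 = 758 (exact division)
1516 is NOT prime.

No, 1516 is not prime


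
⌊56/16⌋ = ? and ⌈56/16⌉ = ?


56/16 = 3.5000
floor = 3
ceil = 4

floor = 3, ceil = 4


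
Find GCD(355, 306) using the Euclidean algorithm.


355 = 1 * 306 + 49
306 = 6 * 49 + 12
49 = 4 * 12 + 1
12 = 12 * 1 + 0
GCD = 1


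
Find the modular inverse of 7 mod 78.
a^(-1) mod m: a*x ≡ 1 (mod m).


Use the extended Euclidean algorithm on (78, 7); each row r = 78*s + 7*t:
r=78, s=1, t=0
r=7, s=0, t=1
q=11: r=1, s=1, t=-11   [78*(1) + 7*(-11) = 1]
q=7: r=0, s=-7, t=78   [78*(-7) + 7*(78) = 0]
GCD = 1 with t = -11, so 7*(-11) ≡ 1 (mod 78)
Inverse = -11 mod 78 = 67
Check: 7 * 67 = 469 ≡ 1 (mod 78)

7^(-1) ≡ 67 (mod 78)


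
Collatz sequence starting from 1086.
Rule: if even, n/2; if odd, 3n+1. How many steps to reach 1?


1086 → 543 → 1630 → 815 → 2446 → 1223 → 3670 → 1835 → 5506 → 2753 → 8260 → 4130 → 2065 → 6196 → 3098 → 1549 → 4648 → 2324 → 1162 → 581 → 1744 → 872 → 436 → 218 → 109 → 328 → 164 → 82 → 41 → 124 → 62 → 31 → 94 → 47 → 142 → 71 → 214 → 107 → 322 → 161 → 484 → 242 → 121 → 364 → 182 → 91 → 274 → 137 → 412 → 206 → 103 → 310 → 155 → 466 → 233 → 700 → 350 → 175 → 526 → 263 → 790 → 395 → 1186 → 593 → 1780 → 890 → 445 → 1336 → 668 → 334 → 167 → 502 → 251 → 754 → 377 → 1132 → 566 → 283 → 850 → 425 → 1276 → 638 → 319 → 958 → 479 → 1438 → 719 → 2158 → 1079 → 3238 → 1619 → 4858 → 2429 → 7288 → 3644 → 1822 → 911 → 2734 → 1367 → 4102 → 2051 → 6154 → 3077 → 9232 → 4616 → 2308 → 1154 → 577 → 1732 → 866 → 433 → 1300 → 650 → 325 → 976 → 488 → 244 → 122 → 61 → 184 → 92 → 46 → 23 → 70 → 35 → 106 → 53 → 160 → 80 → 40 → 20 → 10 → 5 → 16 → 8 → 4 → 2 → 1
Total steps = 137

137 steps


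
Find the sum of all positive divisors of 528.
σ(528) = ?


Divisors of 528: 1, 2, 3, 4, 6, 8, 11, 12, 16, 22, 24, 33, 44, 48, 66, 88, 132, 176, 264, 528
Sum = 1 + 2 + 3 + 4 + 6 + 8 + 11 + 12 + 16 + 22 + 24 + 33 + 44 + 48 + 66 + 88 + 132 + 176 + 264 + 528 = 1488

σ(528) = 1488


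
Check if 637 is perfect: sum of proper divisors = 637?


Proper divisors of 637: 1, 7, 13, 49, 91
Sum = 1 + 7 + 13 + 49 + 91 = 161

No, 637 is not perfect (161 ≠ 637)


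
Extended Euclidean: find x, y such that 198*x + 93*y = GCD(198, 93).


Tabular extended Euclidean (each row: r = 198*s + 93*t):
r=198, s=1, t=0
r=93, s=0, t=1
q=2: r=12, s=1, t=-2   [198*(1) + 93*(-2) = 12]
q=7: r=9, s=-7, t=15   [198*(-7) + 93*(15) = 9]
q=1: r=3, s=8, t=-17   [198*(8) + 93*(-17) = 3]
q=3: r=0, s=-31, t=66   [198*(-31) + 93*(66) = 0]
GCD = 3; from the row with r=3: x=8, y=-17
Check: 198*(8) + 93*(-17) = 1584 - 1581 = 3

GCD = 3, x = 8, y = -17


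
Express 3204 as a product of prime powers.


3204 / 2 = 1602
1602 / 2 = 801
801 / 3 = 267
267 / 3 = 89
89 / 89 = 1
3204 = 2^2 × 3^2 × 89


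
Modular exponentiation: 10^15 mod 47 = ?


10^1 mod 47 = 10
10^2 mod 47 = 6
10^3 mod 47 = 13
10^4 mod 47 = 36
10^5 mod 47 = 31
10^6 mod 47 = 28
10^7 mod 47 = 45
10^8 mod 47 = 27
10^9 mod 47 = 35
10^10 mod 47 = 21
10^11 mod 47 = 22
10^12 mod 47 = 32
10^13 mod 47 = 38
10^14 mod 47 = 4
10^15 mod 47 = 40


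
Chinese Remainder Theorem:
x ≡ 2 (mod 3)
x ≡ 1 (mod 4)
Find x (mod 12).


M = 3*4 = 12
M1 = M/3 = 4, M2 = M/4 = 3
M1^(-1) mod 3 = 1, M2^(-1) mod 4 = 3
x = 2*4*1 + 1*3*3 = 17
17 mod 12 = 5
Check: 5 mod 3 = 2 ✓, 5 mod 4 = 1 ✓

x ≡ 5 (mod 12)


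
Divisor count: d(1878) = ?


1878 = 2^1 × 3^1 × 313^1
d(1878) = (1+1) × (1+1) × (1+1) = 8

8 divisors


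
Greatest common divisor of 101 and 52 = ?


101 = 1 * 52 + 49
52 = 1 * 49 + 3
49 = 16 * 3 + 1
3 = 3 * 1 + 0
GCD = 1


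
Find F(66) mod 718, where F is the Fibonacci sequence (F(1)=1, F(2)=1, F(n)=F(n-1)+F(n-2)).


F(k) mod 718 for k=1..66:
1, 1, 2, 3, 5, 8, 13, 21, 34, 55, 89, 144, 233, 377, 610, 269, 161, 430, 591, 303, 176, 479, 655, 416, 353, 51, 404, 455, 141, 596, 19, 615, 634, 531, 447, 260, 707, 249, 238, 487, 7, 494, 501, 277, 60, 337, 397, 16, 413, 429, 124, 553, 677, 512, 471, 265, 18, 283, 301, 584, 167, 33, 200, 233, 433, 666
F(66) mod 718 = 666


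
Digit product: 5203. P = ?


5 × 2 × 0 × 3 = 0


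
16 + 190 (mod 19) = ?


16 + 190 = 206
206 mod 19 = 16


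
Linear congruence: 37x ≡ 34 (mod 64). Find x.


GCD(37, 64) = 1, unique solution
a^(-1) mod 64 = 45
x = 45 * 34 mod 64 = 58

x ≡ 58 (mod 64)


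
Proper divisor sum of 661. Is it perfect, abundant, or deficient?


Proper divisors: 1
Sum = 1 = 1
1 < 661 → deficient

s(661) = 1 (deficient)


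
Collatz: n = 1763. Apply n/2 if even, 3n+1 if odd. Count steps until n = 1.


1763 → 5290 → 2645 → 7936 → 3968 → 1984 → 992 → 496 → 248 → 124 → 62 → 31 → 94 → 47 → 142 → 71 → 214 → 107 → 322 → 161 → 484 → 242 → 121 → 364 → 182 → 91 → 274 → 137 → 412 → 206 → 103 → 310 → 155 → 466 → 233 → 700 → 350 → 175 → 526 → 263 → 790 → 395 → 1186 → 593 → 1780 → 890 → 445 → 1336 → 668 → 334 → 167 → 502 → 251 → 754 → 377 → 1132 → 566 → 283 → 850 → 425 → 1276 → 638 → 319 → 958 → 479 → 1438 → 719 → 2158 → 1079 → 3238 → 1619 → 4858 → 2429 → 7288 → 3644 → 1822 → 911 → 2734 → 1367 → 4102 → 2051 → 6154 → 3077 → 9232 → 4616 → 2308 → 1154 → 577 → 1732 → 866 → 433 → 1300 → 650 → 325 → 976 → 488 → 244 → 122 → 61 → 184 → 92 → 46 → 23 → 70 → 35 → 106 → 53 → 160 → 80 → 40 → 20 → 10 → 5 → 16 → 8 → 4 → 2 → 1
Total steps = 117

117 steps


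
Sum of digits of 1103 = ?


1 + 1 + 0 + 3 = 5


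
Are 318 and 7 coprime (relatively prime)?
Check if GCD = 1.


Euclidean algorithm:
318 = 45 * 7 + 3
7 = 2 * 3 + 1
3 = 3 * 1 + 0
GCD(318, 7) = 1

Yes, coprime (GCD = 1)


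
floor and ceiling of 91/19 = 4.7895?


91/19 = 4.7895
floor = 4
ceil = 5

floor = 4, ceil = 5


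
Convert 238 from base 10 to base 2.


238 (base 10) = 238 (decimal)
238 (decimal) = 11101110 (base 2)


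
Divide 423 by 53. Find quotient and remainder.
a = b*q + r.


423 = 53 * 7 + 52
Check: 371 + 52 = 423

q = 7, r = 52


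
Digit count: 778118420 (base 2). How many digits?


778118420 in base 2 = 101110011000010010010100010100
Number of digits = 30

30 digits (base 2)


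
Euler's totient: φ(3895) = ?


3895 = 5 × 19 × 41
Prime factors: 5, 19, 41
φ(3895) = 3895 × (1-1/5) × (1-1/19) × (1-1/41)
= 3895 × 4/5 × 18/19 × 40/41 = 2880

φ(3895) = 2880


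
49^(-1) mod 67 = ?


Use the extended Euclidean algorithm on (67, 49); each row r = 67*s + 49*t:
r=67, s=1, t=0
r=49, s=0, t=1
q=1: r=18, s=1, t=-1   [67*(1) + 49*(-1) = 18]
q=2: r=13, s=-2, t=3   [67*(-2) + 49*(3) = 13]
q=1: r=5, s=3, t=-4   [67*(3) + 49*(-4) = 5]
q=2: r=3, s=-8, t=11   [67*(-8) + 49*(11) = 3]
q=1: r=2, s=11, t=-15   [67*(11) + 49*(-15) = 2]
q=1: r=1, s=-19, t=26   [67*(-19) + 49*(26) = 1]
q=2: r=0, s=49, t=-67   [67*(49) + 49*(-67) = 0]
GCD = 1 with t = 26, so 49*(26) ≡ 1 (mod 67)
Inverse = 26 mod 67 = 26
Check: 49 * 26 = 1274 ≡ 1 (mod 67)

49^(-1) ≡ 26 (mod 67)


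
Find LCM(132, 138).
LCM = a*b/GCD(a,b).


GCD(132, 138) = 6
LCM = 132*138/6 = 18216/6 = 3036

LCM = 3036


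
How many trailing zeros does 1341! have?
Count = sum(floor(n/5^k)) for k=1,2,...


floor(1341/5) = 268
floor(1341/25) = 53
floor(1341/125) = 10
floor(1341/625) = 2
Total = 333

333 trailing zeros


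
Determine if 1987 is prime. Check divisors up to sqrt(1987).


Check divisors up to sqrt(1987) = 44.5758
No divisors found.
1987 is prime.

Yes, 1987 is prime


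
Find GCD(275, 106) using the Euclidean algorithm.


275 = 2 * 106 + 63
106 = 1 * 63 + 43
63 = 1 * 43 + 20
43 = 2 * 20 + 3
20 = 6 * 3 + 2
3 = 1 * 2 + 1
2 = 2 * 1 + 0
GCD = 1


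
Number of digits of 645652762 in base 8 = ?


645652762 in base 8 = 4636760432
Number of digits = 10

10 digits (base 8)


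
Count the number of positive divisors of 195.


195 = 3^1 × 5^1 × 13^1
d(195) = (1+1) × (1+1) × (1+1) = 8

8 divisors


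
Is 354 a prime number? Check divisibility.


354 / 2 = 177 (exact division)
354 is NOT prime.

No, 354 is not prime


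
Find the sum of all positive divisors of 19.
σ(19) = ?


Divisors of 19: 1, 19
Sum = 1 + 19 = 20

σ(19) = 20


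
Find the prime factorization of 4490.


4490 / 2 = 2245
2245 / 5 = 449
449 / 449 = 1
4490 = 2 × 5 × 449


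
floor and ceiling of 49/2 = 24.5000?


49/2 = 24.5000
floor = 24
ceil = 25

floor = 24, ceil = 25


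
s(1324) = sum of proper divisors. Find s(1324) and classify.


Proper divisors: 1, 2, 4, 331, 662
Sum = 1 + 2 + 4 + 331 + 662 = 1000
1000 < 1324 → deficient

s(1324) = 1000 (deficient)


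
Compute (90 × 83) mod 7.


90 × 83 = 7470
7470 mod 7 = 1


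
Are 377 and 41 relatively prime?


Euclidean algorithm:
377 = 9 * 41 + 8
41 = 5 * 8 + 1
8 = 8 * 1 + 0
GCD(377, 41) = 1

Yes, coprime (GCD = 1)


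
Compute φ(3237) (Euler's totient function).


3237 = 3 × 13 × 83
Prime factors: 3, 13, 83
φ(3237) = 3237 × (1-1/3) × (1-1/13) × (1-1/83)
= 3237 × 2/3 × 12/13 × 82/83 = 1968

φ(3237) = 1968


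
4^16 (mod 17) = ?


4^1 mod 17 = 4
4^2 mod 17 = 16
4^3 mod 17 = 13
4^4 mod 17 = 1
4^5 mod 17 = 4
4^6 mod 17 = 16
4^7 mod 17 = 13
4^8 mod 17 = 1
4^9 mod 17 = 4
4^10 mod 17 = 16
4^11 mod 17 = 13
4^12 mod 17 = 1
4^13 mod 17 = 4
4^14 mod 17 = 16
4^15 mod 17 = 13
4^16 mod 17 = 1


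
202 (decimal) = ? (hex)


202 (base 10) = 202 (decimal)
202 (decimal) = CA (base 16)


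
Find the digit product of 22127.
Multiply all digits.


2 × 2 × 1 × 2 × 7 = 56


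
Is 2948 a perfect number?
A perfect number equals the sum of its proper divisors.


Proper divisors of 2948: 1, 2, 4, 11, 22, 44, 67, 134, 268, 737, 1474
Sum = 1 + 2 + 4 + 11 + 22 + 44 + 67 + 134 + 268 + 737 + 1474 = 2764

No, 2948 is not perfect (2764 ≠ 2948)


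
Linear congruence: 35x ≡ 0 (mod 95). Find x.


GCD(35, 95) = 5 divides 0
Divide: 7x ≡ 0 (mod 19)
x ≡ 0 (mod 19)


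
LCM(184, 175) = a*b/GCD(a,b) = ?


GCD(184, 175) = 1
LCM = 184*175/1 = 32200/1 = 32200

LCM = 32200


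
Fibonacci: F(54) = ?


Sequence: 1, 1, 2, 3, 5, 8, 13, 21, 34, 55, 89, 144, 233, 377, 610, 987, 1597, 2584, 4181, 6765, 10946, 17711, 28657, 46368, 75025, 121393, 196418, 317811, 514229, 832040, 1346269, 2178309, 3524578, 5702887, 9227465, 14930352, 24157817, 39088169, 63245986, 102334155, 165580141, 267914296, 433494437, 701408733, 1134903170, 1836311903, 2971215073, 4807526976, 7778742049, 12586269025, 20365011074, 32951280099, 53316291173, 86267571272
F(54) = 86267571272


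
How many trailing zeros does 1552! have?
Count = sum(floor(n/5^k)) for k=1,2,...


floor(1552/5) = 310
floor(1552/25) = 62
floor(1552/125) = 12
floor(1552/625) = 2
Total = 386

386 trailing zeros


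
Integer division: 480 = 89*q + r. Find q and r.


480 = 89 * 5 + 35
Check: 445 + 35 = 480

q = 5, r = 35


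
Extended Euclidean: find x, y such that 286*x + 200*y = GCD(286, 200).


Tabular extended Euclidean (each row: r = 286*s + 200*t):
r=286, s=1, t=0
r=200, s=0, t=1
q=1: r=86, s=1, t=-1   [286*(1) + 200*(-1) = 86]
q=2: r=28, s=-2, t=3   [286*(-2) + 200*(3) = 28]
q=3: r=2, s=7, t=-10   [286*(7) + 200*(-10) = 2]
q=14: r=0, s=-100, t=143   [286*(-100) + 200*(143) = 0]
GCD = 2; from the row with r=2: x=7, y=-10
Check: 286*(7) + 200*(-10) = 2002 - 2000 = 2

GCD = 2, x = 7, y = -10


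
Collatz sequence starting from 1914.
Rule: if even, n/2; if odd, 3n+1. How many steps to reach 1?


1914 → 957 → 2872 → 1436 → 718 → 359 → 1078 → 539 → 1618 → 809 → 2428 → 1214 → 607 → 1822 → 911 → 2734 → 1367 → 4102 → 2051 → 6154 → 3077 → 9232 → 4616 → 2308 → 1154 → 577 → 1732 → 866 → 433 → 1300 → 650 → 325 → 976 → 488 → 244 → 122 → 61 → 184 → 92 → 46 → 23 → 70 → 35 → 106 → 53 → 160 → 80 → 40 → 20 → 10 → 5 → 16 → 8 → 4 → 2 → 1
Total steps = 55

55 steps


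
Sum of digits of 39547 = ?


3 + 9 + 5 + 4 + 7 = 28


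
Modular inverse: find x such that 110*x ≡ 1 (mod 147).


Use the extended Euclidean algorithm on (147, 110); each row r = 147*s + 110*t:
r=147, s=1, t=0
r=110, s=0, t=1
q=1: r=37, s=1, t=-1   [147*(1) + 110*(-1) = 37]
q=2: r=36, s=-2, t=3   [147*(-2) + 110*(3) = 36]
q=1: r=1, s=3, t=-4   [147*(3) + 110*(-4) = 1]
q=36: r=0, s=-110, t=147   [147*(-110) + 110*(147) = 0]
GCD = 1 with t = -4, so 110*(-4) ≡ 1 (mod 147)
Inverse = -4 mod 147 = 143
Check: 110 * 143 = 15730 ≡ 1 (mod 147)

110^(-1) ≡ 143 (mod 147)


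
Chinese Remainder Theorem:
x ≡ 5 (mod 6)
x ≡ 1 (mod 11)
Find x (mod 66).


M = 6*11 = 66
M1 = M/6 = 11, M2 = M/11 = 6
M1^(-1) mod 6 = 5, M2^(-1) mod 11 = 2
x = 5*11*5 + 1*6*2 = 287
287 mod 66 = 23
Check: 23 mod 6 = 5 ✓, 23 mod 11 = 1 ✓

x ≡ 23 (mod 66)


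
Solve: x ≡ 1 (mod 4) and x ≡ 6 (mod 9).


M = 4*9 = 36
M1 = M/4 = 9, M2 = M/9 = 4
M1^(-1) mod 4 = 1, M2^(-1) mod 9 = 7
x = 1*9*1 + 6*4*7 = 177
177 mod 36 = 33
Check: 33 mod 4 = 1 ✓, 33 mod 9 = 6 ✓

x ≡ 33 (mod 36)


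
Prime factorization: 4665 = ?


4665 / 3 = 1555
1555 / 5 = 311
311 / 311 = 1
4665 = 3 × 5 × 311


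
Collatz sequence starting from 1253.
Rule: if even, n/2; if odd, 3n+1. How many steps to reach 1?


1253 → 3760 → 1880 → 940 → 470 → 235 → 706 → 353 → 1060 → 530 → 265 → 796 → 398 → 199 → 598 → 299 → 898 → 449 → 1348 → 674 → 337 → 1012 → 506 → 253 → 760 → 380 → 190 → 95 → 286 → 143 → 430 → 215 → 646 → 323 → 970 → 485 → 1456 → 728 → 364 → 182 → 91 → 274 → 137 → 412 → 206 → 103 → 310 → 155 → 466 → 233 → 700 → 350 → 175 → 526 → 263 → 790 → 395 → 1186 → 593 → 1780 → 890 → 445 → 1336 → 668 → 334 → 167 → 502 → 251 → 754 → 377 → 1132 → 566 → 283 → 850 → 425 → 1276 → 638 → 319 → 958 → 479 → 1438 → 719 → 2158 → 1079 → 3238 → 1619 → 4858 → 2429 → 7288 → 3644 → 1822 → 911 → 2734 → 1367 → 4102 → 2051 → 6154 → 3077 → 9232 → 4616 → 2308 → 1154 → 577 → 1732 → 866 → 433 → 1300 → 650 → 325 → 976 → 488 → 244 → 122 → 61 → 184 → 92 → 46 → 23 → 70 → 35 → 106 → 53 → 160 → 80 → 40 → 20 → 10 → 5 → 16 → 8 → 4 → 2 → 1
Total steps = 132

132 steps


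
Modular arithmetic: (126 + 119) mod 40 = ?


126 + 119 = 245
245 mod 40 = 5


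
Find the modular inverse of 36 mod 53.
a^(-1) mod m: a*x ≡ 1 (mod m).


Use the extended Euclidean algorithm on (53, 36); each row r = 53*s + 36*t:
r=53, s=1, t=0
r=36, s=0, t=1
q=1: r=17, s=1, t=-1   [53*(1) + 36*(-1) = 17]
q=2: r=2, s=-2, t=3   [53*(-2) + 36*(3) = 2]
q=8: r=1, s=17, t=-25   [53*(17) + 36*(-25) = 1]
q=2: r=0, s=-36, t=53   [53*(-36) + 36*(53) = 0]
GCD = 1 with t = -25, so 36*(-25) ≡ 1 (mod 53)
Inverse = -25 mod 53 = 28
Check: 36 * 28 = 1008 ≡ 1 (mod 53)

36^(-1) ≡ 28 (mod 53)


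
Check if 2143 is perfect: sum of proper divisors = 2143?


Proper divisors of 2143: 1
Sum = 1 = 1

No, 2143 is not perfect (1 ≠ 2143)


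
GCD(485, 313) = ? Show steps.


485 = 1 * 313 + 172
313 = 1 * 172 + 141
172 = 1 * 141 + 31
141 = 4 * 31 + 17
31 = 1 * 17 + 14
17 = 1 * 14 + 3
14 = 4 * 3 + 2
3 = 1 * 2 + 1
2 = 2 * 1 + 0
GCD = 1


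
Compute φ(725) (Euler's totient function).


725 = 5^2 × 29
Prime factors: 5, 29
φ(725) = 725 × (1-1/5) × (1-1/29)
= 725 × 4/5 × 28/29 = 560

φ(725) = 560


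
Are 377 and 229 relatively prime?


Euclidean algorithm:
377 = 1 * 229 + 148
229 = 1 * 148 + 81
148 = 1 * 81 + 67
81 = 1 * 67 + 14
67 = 4 * 14 + 11
14 = 1 * 11 + 3
11 = 3 * 3 + 2
3 = 1 * 2 + 1
2 = 2 * 1 + 0
GCD(377, 229) = 1

Yes, coprime (GCD = 1)


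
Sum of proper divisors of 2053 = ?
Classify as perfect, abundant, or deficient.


Proper divisors: 1
Sum = 1 = 1
1 < 2053 → deficient

s(2053) = 1 (deficient)


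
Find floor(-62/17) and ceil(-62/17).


-62/17 = -3.6471
floor = -4
ceil = -3

floor = -4, ceil = -3


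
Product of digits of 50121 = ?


5 × 0 × 1 × 2 × 1 = 0


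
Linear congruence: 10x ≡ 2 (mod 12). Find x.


GCD(10, 12) = 2 divides 2
Divide: 5x ≡ 1 (mod 6)
x ≡ 5 (mod 6)


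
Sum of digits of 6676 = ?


6 + 6 + 7 + 6 = 25


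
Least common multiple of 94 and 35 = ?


GCD(94, 35) = 1
LCM = 94*35/1 = 3290/1 = 3290

LCM = 3290


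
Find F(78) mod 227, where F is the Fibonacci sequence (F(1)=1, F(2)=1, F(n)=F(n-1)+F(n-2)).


F(k) mod 227 for k=1..78:
1, 1, 2, 3, 5, 8, 13, 21, 34, 55, 89, 144, 6, 150, 156, 79, 8, 87, 95, 182, 50, 5, 55, 60, 115, 175, 63, 11, 74, 85, 159, 17, 176, 193, 142, 108, 23, 131, 154, 58, 212, 43, 28, 71, 99, 170, 42, 212, 27, 12, 39, 51, 90, 141, 4, 145, 149, 67, 216, 56, 45, 101, 146, 20, 166, 186, 125, 84, 209, 66, 48, 114, 162, 49, 211, 33, 17, 50
F(78) mod 227 = 50


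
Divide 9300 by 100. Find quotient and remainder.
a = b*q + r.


9300 = 100 * 93 + 0
Check: 9300 + 0 = 9300

q = 93, r = 0


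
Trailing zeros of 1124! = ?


floor(1124/5) = 224
floor(1124/25) = 44
floor(1124/125) = 8
floor(1124/625) = 1
Total = 277

277 trailing zeros


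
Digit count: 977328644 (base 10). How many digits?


977328644 has 9 digits in base 10
floor(log10(977328644)) + 1 = floor(8.9900) + 1 = 9

9 digits (base 10)


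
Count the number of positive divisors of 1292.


1292 = 2^2 × 17^1 × 19^1
d(1292) = (2+1) × (1+1) × (1+1) = 12

12 divisors


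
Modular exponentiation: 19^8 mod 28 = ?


19^1 mod 28 = 19
19^2 mod 28 = 25
19^3 mod 28 = 27
19^4 mod 28 = 9
19^5 mod 28 = 3
19^6 mod 28 = 1
19^7 mod 28 = 19
19^8 mod 28 = 25


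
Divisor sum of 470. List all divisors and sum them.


Divisors of 470: 1, 2, 5, 10, 47, 94, 235, 470
Sum = 1 + 2 + 5 + 10 + 47 + 94 + 235 + 470 = 864

σ(470) = 864


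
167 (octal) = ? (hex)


167 (base 8) = 119 (decimal)
119 (decimal) = 77 (base 16)


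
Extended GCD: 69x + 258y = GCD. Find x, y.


Tabular extended Euclidean (each row: r = 69*s + 258*t):
r=69, s=1, t=0
r=258, s=0, t=1
q=0: r=69, s=1, t=0   [69*(1) + 258*(0) = 69]
q=3: r=51, s=-3, t=1   [69*(-3) + 258*(1) = 51]
q=1: r=18, s=4, t=-1   [69*(4) + 258*(-1) = 18]
q=2: r=15, s=-11, t=3   [69*(-11) + 258*(3) = 15]
q=1: r=3, s=15, t=-4   [69*(15) + 258*(-4) = 3]
q=5: r=0, s=-86, t=23   [69*(-86) + 258*(23) = 0]
GCD = 3; from the row with r=3: x=15, y=-4
Check: 69*(15) + 258*(-4) = 1035 - 1032 = 3

GCD = 3, x = 15, y = -4


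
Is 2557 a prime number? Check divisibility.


Check divisors up to sqrt(2557) = 50.5668
No divisors found.
2557 is prime.

Yes, 2557 is prime


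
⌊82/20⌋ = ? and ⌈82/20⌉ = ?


82/20 = 4.1000
floor = 4
ceil = 5

floor = 4, ceil = 5


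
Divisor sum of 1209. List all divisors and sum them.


Divisors of 1209: 1, 3, 13, 31, 39, 93, 403, 1209
Sum = 1 + 3 + 13 + 31 + 39 + 93 + 403 + 1209 = 1792

σ(1209) = 1792


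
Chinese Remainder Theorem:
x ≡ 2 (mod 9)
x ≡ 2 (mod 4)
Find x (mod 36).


M = 9*4 = 36
M1 = M/9 = 4, M2 = M/4 = 9
M1^(-1) mod 9 = 7, M2^(-1) mod 4 = 1
x = 2*4*7 + 2*9*1 = 74
74 mod 36 = 2
Check: 2 mod 9 = 2 ✓, 2 mod 4 = 2 ✓

x ≡ 2 (mod 36)


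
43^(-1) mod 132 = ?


Use the extended Euclidean algorithm on (132, 43); each row r = 132*s + 43*t:
r=132, s=1, t=0
r=43, s=0, t=1
q=3: r=3, s=1, t=-3   [132*(1) + 43*(-3) = 3]
q=14: r=1, s=-14, t=43   [132*(-14) + 43*(43) = 1]
q=3: r=0, s=43, t=-132   [132*(43) + 43*(-132) = 0]
GCD = 1 with t = 43, so 43*(43) ≡ 1 (mod 132)
Inverse = 43 mod 132 = 43
Check: 43 * 43 = 1849 ≡ 1 (mod 132)

43^(-1) ≡ 43 (mod 132)


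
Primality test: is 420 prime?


420 / 2 = 210 (exact division)
420 is NOT prime.

No, 420 is not prime


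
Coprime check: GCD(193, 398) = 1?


Euclidean algorithm:
398 = 2 * 193 + 12
193 = 16 * 12 + 1
12 = 12 * 1 + 0
GCD(193, 398) = 1

Yes, coprime (GCD = 1)


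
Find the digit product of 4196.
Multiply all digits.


4 × 1 × 9 × 6 = 216


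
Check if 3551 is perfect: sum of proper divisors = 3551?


Proper divisors of 3551: 1, 53, 67
Sum = 1 + 53 + 67 = 121

No, 3551 is not perfect (121 ≠ 3551)


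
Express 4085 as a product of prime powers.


4085 / 5 = 817
817 / 19 = 43
43 / 43 = 1
4085 = 5 × 19 × 43


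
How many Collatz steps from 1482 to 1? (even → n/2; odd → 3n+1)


1482 → 741 → 2224 → 1112 → 556 → 278 → 139 → 418 → 209 → 628 → 314 → 157 → 472 → 236 → 118 → 59 → 178 → 89 → 268 → 134 → 67 → 202 → 101 → 304 → 152 → 76 → 38 → 19 → 58 → 29 → 88 → 44 → 22 → 11 → 34 → 17 → 52 → 26 → 13 → 40 → 20 → 10 → 5 → 16 → 8 → 4 → 2 → 1
Total steps = 47

47 steps


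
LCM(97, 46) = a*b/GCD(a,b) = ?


GCD(97, 46) = 1
LCM = 97*46/1 = 4462/1 = 4462

LCM = 4462


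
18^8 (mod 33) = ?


18^1 mod 33 = 18
18^2 mod 33 = 27
18^3 mod 33 = 24
18^4 mod 33 = 3
18^5 mod 33 = 21
18^6 mod 33 = 15
18^7 mod 33 = 6
18^8 mod 33 = 9


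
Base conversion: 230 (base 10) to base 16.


230 (base 10) = 230 (decimal)
230 (decimal) = E6 (base 16)


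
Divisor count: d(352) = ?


352 = 2^5 × 11^1
d(352) = (5+1) × (1+1) = 12

12 divisors


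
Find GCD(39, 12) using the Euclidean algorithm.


39 = 3 * 12 + 3
12 = 4 * 3 + 0
GCD = 3


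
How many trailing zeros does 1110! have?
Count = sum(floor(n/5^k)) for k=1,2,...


floor(1110/5) = 222
floor(1110/25) = 44
floor(1110/125) = 8
floor(1110/625) = 1
Total = 275

275 trailing zeros


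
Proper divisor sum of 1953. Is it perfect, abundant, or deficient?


Proper divisors: 1, 3, 7, 9, 21, 31, 63, 93, 217, 279, 651
Sum = 1 + 3 + 7 + 9 + 21 + 31 + 63 + 93 + 217 + 279 + 651 = 1375
1375 < 1953 → deficient

s(1953) = 1375 (deficient)


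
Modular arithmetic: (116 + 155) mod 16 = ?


116 + 155 = 271
271 mod 16 = 15


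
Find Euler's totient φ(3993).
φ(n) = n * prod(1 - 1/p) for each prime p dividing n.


3993 = 3 × 11^3
Prime factors: 3, 11
φ(3993) = 3993 × (1-1/3) × (1-1/11)
= 3993 × 2/3 × 10/11 = 2420

φ(3993) = 2420


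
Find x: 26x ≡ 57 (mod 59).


GCD(26, 59) = 1, unique solution
a^(-1) mod 59 = 25
x = 25 * 57 mod 59 = 9

x ≡ 9 (mod 59)


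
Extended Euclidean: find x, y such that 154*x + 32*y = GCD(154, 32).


Tabular extended Euclidean (each row: r = 154*s + 32*t):
r=154, s=1, t=0
r=32, s=0, t=1
q=4: r=26, s=1, t=-4   [154*(1) + 32*(-4) = 26]
q=1: r=6, s=-1, t=5   [154*(-1) + 32*(5) = 6]
q=4: r=2, s=5, t=-24   [154*(5) + 32*(-24) = 2]
q=3: r=0, s=-16, t=77   [154*(-16) + 32*(77) = 0]
GCD = 2; from the row with r=2: x=5, y=-24
Check: 154*(5) + 32*(-24) = 770 - 768 = 2

GCD = 2, x = 5, y = -24


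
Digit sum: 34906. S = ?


3 + 4 + 9 + 0 + 6 = 22


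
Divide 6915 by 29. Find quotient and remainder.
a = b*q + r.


6915 = 29 * 238 + 13
Check: 6902 + 13 = 6915

q = 238, r = 13


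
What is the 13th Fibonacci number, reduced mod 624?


F(k) mod 624 for k=1..13:
1, 1, 2, 3, 5, 8, 13, 21, 34, 55, 89, 144, 233
F(13) mod 624 = 233


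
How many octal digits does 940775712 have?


940775712 in base 8 = 7004614440
Number of digits = 10

10 digits (base 8)


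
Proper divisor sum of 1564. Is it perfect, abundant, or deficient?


Proper divisors: 1, 2, 4, 17, 23, 34, 46, 68, 92, 391, 782
Sum = 1 + 2 + 4 + 17 + 23 + 34 + 46 + 68 + 92 + 391 + 782 = 1460
1460 < 1564 → deficient

s(1564) = 1460 (deficient)


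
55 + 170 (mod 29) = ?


55 + 170 = 225
225 mod 29 = 22


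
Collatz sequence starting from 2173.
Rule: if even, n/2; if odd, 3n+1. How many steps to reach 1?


2173 → 6520 → 3260 → 1630 → 815 → 2446 → 1223 → 3670 → 1835 → 5506 → 2753 → 8260 → 4130 → 2065 → 6196 → 3098 → 1549 → 4648 → 2324 → 1162 → 581 → 1744 → 872 → 436 → 218 → 109 → 328 → 164 → 82 → 41 → 124 → 62 → 31 → 94 → 47 → 142 → 71 → 214 → 107 → 322 → 161 → 484 → 242 → 121 → 364 → 182 → 91 → 274 → 137 → 412 → 206 → 103 → 310 → 155 → 466 → 233 → 700 → 350 → 175 → 526 → 263 → 790 → 395 → 1186 → 593 → 1780 → 890 → 445 → 1336 → 668 → 334 → 167 → 502 → 251 → 754 → 377 → 1132 → 566 → 283 → 850 → 425 → 1276 → 638 → 319 → 958 → 479 → 1438 → 719 → 2158 → 1079 → 3238 → 1619 → 4858 → 2429 → 7288 → 3644 → 1822 → 911 → 2734 → 1367 → 4102 → 2051 → 6154 → 3077 → 9232 → 4616 → 2308 → 1154 → 577 → 1732 → 866 → 433 → 1300 → 650 → 325 → 976 → 488 → 244 → 122 → 61 → 184 → 92 → 46 → 23 → 70 → 35 → 106 → 53 → 160 → 80 → 40 → 20 → 10 → 5 → 16 → 8 → 4 → 2 → 1
Total steps = 138

138 steps


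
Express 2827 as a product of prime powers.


2827 / 11 = 257
257 / 257 = 1
2827 = 11 × 257


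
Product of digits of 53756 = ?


5 × 3 × 7 × 5 × 6 = 3150


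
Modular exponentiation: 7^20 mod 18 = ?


7^1 mod 18 = 7
7^2 mod 18 = 13
7^3 mod 18 = 1
7^4 mod 18 = 7
7^5 mod 18 = 13
7^6 mod 18 = 1
7^7 mod 18 = 7
7^8 mod 18 = 13
7^9 mod 18 = 1
7^10 mod 18 = 7
7^11 mod 18 = 13
7^12 mod 18 = 1
7^13 mod 18 = 7
7^14 mod 18 = 13
7^15 mod 18 = 1
7^16 mod 18 = 7
7^17 mod 18 = 13
7^18 mod 18 = 1
7^19 mod 18 = 7
7^20 mod 18 = 13


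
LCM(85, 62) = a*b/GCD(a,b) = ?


GCD(85, 62) = 1
LCM = 85*62/1 = 5270/1 = 5270

LCM = 5270


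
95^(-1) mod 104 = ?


Use the extended Euclidean algorithm on (104, 95); each row r = 104*s + 95*t:
r=104, s=1, t=0
r=95, s=0, t=1
q=1: r=9, s=1, t=-1   [104*(1) + 95*(-1) = 9]
q=10: r=5, s=-10, t=11   [104*(-10) + 95*(11) = 5]
q=1: r=4, s=11, t=-12   [104*(11) + 95*(-12) = 4]
q=1: r=1, s=-21, t=23   [104*(-21) + 95*(23) = 1]
q=4: r=0, s=95, t=-104   [104*(95) + 95*(-104) = 0]
GCD = 1 with t = 23, so 95*(23) ≡ 1 (mod 104)
Inverse = 23 mod 104 = 23
Check: 95 * 23 = 2185 ≡ 1 (mod 104)

95^(-1) ≡ 23 (mod 104)


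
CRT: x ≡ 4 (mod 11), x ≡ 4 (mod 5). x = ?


M = 11*5 = 55
M1 = M/11 = 5, M2 = M/5 = 11
M1^(-1) mod 11 = 9, M2^(-1) mod 5 = 1
x = 4*5*9 + 4*11*1 = 224
224 mod 55 = 4
Check: 4 mod 11 = 4 ✓, 4 mod 5 = 4 ✓

x ≡ 4 (mod 55)


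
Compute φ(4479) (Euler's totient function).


4479 = 3 × 1493
Prime factors: 3, 1493
φ(4479) = 4479 × (1-1/3) × (1-1/1493)
= 4479 × 2/3 × 1492/1493 = 2984

φ(4479) = 2984


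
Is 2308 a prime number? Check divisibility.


2308 / 2 = 1154 (exact division)
2308 is NOT prime.

No, 2308 is not prime


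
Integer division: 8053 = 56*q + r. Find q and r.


8053 = 56 * 143 + 45
Check: 8008 + 45 = 8053

q = 143, r = 45


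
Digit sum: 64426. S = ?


6 + 4 + 4 + 2 + 6 = 22


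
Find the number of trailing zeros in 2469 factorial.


floor(2469/5) = 493
floor(2469/25) = 98
floor(2469/125) = 19
floor(2469/625) = 3
Total = 613

613 trailing zeros


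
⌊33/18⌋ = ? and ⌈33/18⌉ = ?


33/18 = 1.8333
floor = 1
ceil = 2

floor = 1, ceil = 2


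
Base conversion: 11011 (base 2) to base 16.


11011 (base 2) = 27 (decimal)
27 (decimal) = 1B (base 16)


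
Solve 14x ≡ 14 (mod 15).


GCD(14, 15) = 1, unique solution
a^(-1) mod 15 = 14
x = 14 * 14 mod 15 = 1

x ≡ 1 (mod 15)


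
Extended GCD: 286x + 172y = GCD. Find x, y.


Tabular extended Euclidean (each row: r = 286*s + 172*t):
r=286, s=1, t=0
r=172, s=0, t=1
q=1: r=114, s=1, t=-1   [286*(1) + 172*(-1) = 114]
q=1: r=58, s=-1, t=2   [286*(-1) + 172*(2) = 58]
q=1: r=56, s=2, t=-3   [286*(2) + 172*(-3) = 56]
q=1: r=2, s=-3, t=5   [286*(-3) + 172*(5) = 2]
q=28: r=0, s=86, t=-143   [286*(86) + 172*(-143) = 0]
GCD = 2; from the row with r=2: x=-3, y=5
Check: 286*(-3) + 172*(5) = -858 + 860 = 2

GCD = 2, x = -3, y = 5


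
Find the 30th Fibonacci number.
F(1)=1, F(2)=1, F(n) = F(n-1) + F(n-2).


Sequence: 1, 1, 2, 3, 5, 8, 13, 21, 34, 55, 89, 144, 233, 377, 610, 987, 1597, 2584, 4181, 6765, 10946, 17711, 28657, 46368, 75025, 121393, 196418, 317811, 514229, 832040
F(30) = 832040


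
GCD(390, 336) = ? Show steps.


390 = 1 * 336 + 54
336 = 6 * 54 + 12
54 = 4 * 12 + 6
12 = 2 * 6 + 0
GCD = 6


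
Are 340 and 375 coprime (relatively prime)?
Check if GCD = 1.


Euclidean algorithm:
375 = 1 * 340 + 35
340 = 9 * 35 + 25
35 = 1 * 25 + 10
25 = 2 * 10 + 5
10 = 2 * 5 + 0
GCD(340, 375) = 5

No, not coprime (GCD = 5)


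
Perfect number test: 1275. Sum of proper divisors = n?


Proper divisors of 1275: 1, 3, 5, 15, 17, 25, 51, 75, 85, 255, 425
Sum = 1 + 3 + 5 + 15 + 17 + 25 + 51 + 75 + 85 + 255 + 425 = 957

No, 1275 is not perfect (957 ≠ 1275)


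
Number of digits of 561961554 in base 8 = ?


561961554 in base 8 = 4137555122
Number of digits = 10

10 digits (base 8)


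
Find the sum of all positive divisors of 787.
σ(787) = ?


Divisors of 787: 1, 787
Sum = 1 + 787 = 788

σ(787) = 788


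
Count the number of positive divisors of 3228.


3228 = 2^2 × 3^1 × 269^1
d(3228) = (2+1) × (1+1) × (1+1) = 12

12 divisors


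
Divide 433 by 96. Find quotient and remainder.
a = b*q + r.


433 = 96 * 4 + 49
Check: 384 + 49 = 433

q = 4, r = 49


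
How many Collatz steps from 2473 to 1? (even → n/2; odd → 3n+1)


2473 → 7420 → 3710 → 1855 → 5566 → 2783 → 8350 → 4175 → 12526 → 6263 → 18790 → 9395 → 28186 → 14093 → 42280 → 21140 → 10570 → 5285 → 15856 → 7928 → 3964 → 1982 → 991 → 2974 → 1487 → 4462 → 2231 → 6694 → 3347 → 10042 → 5021 → 15064 → 7532 → 3766 → 1883 → 5650 → 2825 → 8476 → 4238 → 2119 → 6358 → 3179 → 9538 → 4769 → 14308 → 7154 → 3577 → 10732 → 5366 → 2683 → 8050 → 4025 → 12076 → 6038 → 3019 → 9058 → 4529 → 13588 → 6794 → 3397 → 10192 → 5096 → 2548 → 1274 → 637 → 1912 → 956 → 478 → 239 → 718 → 359 → 1078 → 539 → 1618 → 809 → 2428 → 1214 → 607 → 1822 → 911 → 2734 → 1367 → 4102 → 2051 → 6154 → 3077 → 9232 → 4616 → 2308 → 1154 → 577 → 1732 → 866 → 433 → 1300 → 650 → 325 → 976 → 488 → 244 → 122 → 61 → 184 → 92 → 46 → 23 → 70 → 35 → 106 → 53 → 160 → 80 → 40 → 20 → 10 → 5 → 16 → 8 → 4 → 2 → 1
Total steps = 120

120 steps


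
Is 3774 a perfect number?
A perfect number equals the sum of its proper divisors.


Proper divisors of 3774: 1, 2, 3, 6, 17, 34, 37, 51, 74, 102, 111, 222, 629, 1258, 1887
Sum = 1 + 2 + 3 + 6 + 17 + 34 + 37 + 51 + 74 + 102 + 111 + 222 + 629 + 1258 + 1887 = 4434

No, 3774 is not perfect (4434 ≠ 3774)


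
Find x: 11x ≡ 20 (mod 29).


GCD(11, 29) = 1, unique solution
a^(-1) mod 29 = 8
x = 8 * 20 mod 29 = 15

x ≡ 15 (mod 29)


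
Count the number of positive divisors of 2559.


2559 = 3^1 × 853^1
d(2559) = (1+1) × (1+1) = 4

4 divisors


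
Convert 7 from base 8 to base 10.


7 (base 8) = 7 (decimal)
7 (decimal) = 7 (base 10)


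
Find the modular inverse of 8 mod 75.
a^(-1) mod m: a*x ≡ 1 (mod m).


Use the extended Euclidean algorithm on (75, 8); each row r = 75*s + 8*t:
r=75, s=1, t=0
r=8, s=0, t=1
q=9: r=3, s=1, t=-9   [75*(1) + 8*(-9) = 3]
q=2: r=2, s=-2, t=19   [75*(-2) + 8*(19) = 2]
q=1: r=1, s=3, t=-28   [75*(3) + 8*(-28) = 1]
q=2: r=0, s=-8, t=75   [75*(-8) + 8*(75) = 0]
GCD = 1 with t = -28, so 8*(-28) ≡ 1 (mod 75)
Inverse = -28 mod 75 = 47
Check: 8 * 47 = 376 ≡ 1 (mod 75)

8^(-1) ≡ 47 (mod 75)


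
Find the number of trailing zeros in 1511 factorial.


floor(1511/5) = 302
floor(1511/25) = 60
floor(1511/125) = 12
floor(1511/625) = 2
Total = 376

376 trailing zeros


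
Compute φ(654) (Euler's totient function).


654 = 2 × 3 × 109
Prime factors: 2, 3, 109
φ(654) = 654 × (1-1/2) × (1-1/3) × (1-1/109)
= 654 × 1/2 × 2/3 × 108/109 = 216

φ(654) = 216


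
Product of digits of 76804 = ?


7 × 6 × 8 × 0 × 4 = 0


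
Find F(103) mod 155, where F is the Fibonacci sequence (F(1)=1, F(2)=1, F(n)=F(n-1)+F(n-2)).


F(k) mod 155 for k=1..103:
1, 1, 2, 3, 5, 8, 13, 21, 34, 55, 89, 144, 78, 67, 145, 57, 47, 104, 151, 100, 96, 41, 137, 23, 5, 28, 33, 61, 94, 0, 94, 94, 33, 127, 5, 132, 137, 114, 96, 55, 151, 51, 47, 98, 145, 88, 78, 11, 89, 100, 34, 134, 13, 147, 5, 152, 2, 154, 1, 0, 1, 1, 2, 3, 5, 8, 13, 21, 34, 55, 89, 144, 78, 67, 145, 57, 47, 104, 151, 100, 96, 41, 137, 23, 5, 28, 33, 61, 94, 0, 94, 94, 33, 127, 5, 132, 137, 114, 96, 55, 151, 51, 47
F(103) mod 155 = 47


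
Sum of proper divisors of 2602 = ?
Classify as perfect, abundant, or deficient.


Proper divisors: 1, 2, 1301
Sum = 1 + 2 + 1301 = 1304
1304 < 2602 → deficient

s(2602) = 1304 (deficient)


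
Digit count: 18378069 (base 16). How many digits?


18378069 in base 16 = 1186D55
Number of digits = 7

7 digits (base 16)


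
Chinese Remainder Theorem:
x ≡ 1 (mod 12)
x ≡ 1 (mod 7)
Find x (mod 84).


M = 12*7 = 84
M1 = M/12 = 7, M2 = M/7 = 12
M1^(-1) mod 12 = 7, M2^(-1) mod 7 = 3
x = 1*7*7 + 1*12*3 = 85
85 mod 84 = 1
Check: 1 mod 12 = 1 ✓, 1 mod 7 = 1 ✓

x ≡ 1 (mod 84)


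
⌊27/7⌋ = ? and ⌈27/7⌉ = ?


27/7 = 3.8571
floor = 3
ceil = 4

floor = 3, ceil = 4


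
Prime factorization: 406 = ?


406 / 2 = 203
203 / 7 = 29
29 / 29 = 1
406 = 2 × 7 × 29


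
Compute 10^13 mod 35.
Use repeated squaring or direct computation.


10^1 mod 35 = 10
10^2 mod 35 = 30
10^3 mod 35 = 20
10^4 mod 35 = 25
10^5 mod 35 = 5
10^6 mod 35 = 15
10^7 mod 35 = 10
10^8 mod 35 = 30
10^9 mod 35 = 20
10^10 mod 35 = 25
10^11 mod 35 = 5
10^12 mod 35 = 15
10^13 mod 35 = 10
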